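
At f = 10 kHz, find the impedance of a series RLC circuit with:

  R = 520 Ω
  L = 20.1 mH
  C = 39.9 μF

Step 1 — Angular frequency: ω = 2π·f = 2π·1e+04 = 6.283e+04 rad/s.
Step 2 — Component impedances:
  R: Z = R = 520 Ω
  L: Z = jωL = j·6.283e+04·0.0201 = 0 + j1263 Ω
  C: Z = 1/(jωC) = -j/(ω·C) = 0 - j0.3989 Ω
Step 3 — Series combination: Z_total = R + L + C = 520 + j1263 Ω = 1365∠67.6° Ω.

Z = 520 + j1263 Ω = 1365∠67.6° Ω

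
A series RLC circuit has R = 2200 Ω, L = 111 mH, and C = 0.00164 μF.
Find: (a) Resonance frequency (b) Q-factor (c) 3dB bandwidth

Step 1 — Resonance: ω₀ = 1/√(LC) = 1/√(0.111·1.64e-09) = 7.412e+04 rad/s.
Step 2 — f₀ = ω₀/(2π) = 1.18e+04 Hz.
Step 3 — Series Q: Q = ω₀L/R = 7.412e+04·0.111/2200 = 3.74.
Step 4 — Bandwidth: Δω = ω₀/Q = 1.982e+04 rad/s; BW = Δω/(2π) = 3154 Hz.

(a) f₀ = 1.18e+04 Hz  (b) Q = 3.74  (c) BW = 3154 Hz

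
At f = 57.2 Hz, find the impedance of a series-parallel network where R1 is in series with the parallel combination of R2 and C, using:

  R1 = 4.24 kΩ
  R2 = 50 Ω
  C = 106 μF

Step 1 — Angular frequency: ω = 2π·f = 2π·57.2 = 359.4 rad/s.
Step 2 — Component impedances:
  R1: Z = R = 4240 Ω
  R2: Z = R = 50 Ω
  C: Z = 1/(jωC) = -j/(ω·C) = 0 - j26.25 Ω
Step 3 — Parallel branch: R2 || C = 1/(1/R2 + 1/C) = 10.8 - j20.58 Ω.
Step 4 — Series with R1: Z_total = R1 + (R2 || C) = 4251 - j20.58 Ω = 4251∠-0.3° Ω.

Z = 4251 - j20.58 Ω = 4251∠-0.3° Ω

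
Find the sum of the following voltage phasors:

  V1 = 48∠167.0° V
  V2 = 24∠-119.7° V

Step 1 — Convert each phasor to rectangular form:
  V1 = 48·(cos(167.0°) + j·sin(167.0°)) = -46.77 + j10.8 V
  V2 = 24·(cos(-119.7°) + j·sin(-119.7°)) = -11.89 - j20.85 V
Step 2 — Sum components: V_total = -58.66 - j10.05 V.
Step 3 — Convert to polar: |V_total| = 59.52 V, ∠V_total = -170.3°.

V_total = 59.52∠-170.3° V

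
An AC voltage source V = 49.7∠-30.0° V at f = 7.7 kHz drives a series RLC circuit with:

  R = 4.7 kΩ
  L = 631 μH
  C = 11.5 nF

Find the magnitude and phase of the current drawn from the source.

Step 1 — Angular frequency: ω = 2π·f = 2π·7700 = 4.838e+04 rad/s.
Step 2 — Component impedances:
  R: Z = R = 4700 Ω
  L: Z = jωL = j·4.838e+04·0.000631 = 0 + j30.53 Ω
  C: Z = 1/(jωC) = -j/(ω·C) = 0 - j1797 Ω
Step 3 — Series combination: Z_total = R + L + C = 4700 - j1767 Ω = 5021∠-20.6° Ω.
Step 4 — Source phasor: V = 49.7∠-30.0° V = 43.04 - j24.85 V.
Step 5 — Ohm's law: I = V / Z_total = (43.04 - j24.85) / (4700 - j1767) = 0.009765 - j0.001616 A.
Step 6 — Convert to polar: |I| = 0.009898 A, ∠I = -9.4°.

I = 0.009898∠-9.4° A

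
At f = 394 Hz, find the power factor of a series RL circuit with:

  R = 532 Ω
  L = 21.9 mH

Step 1 — Angular frequency: ω = 2π·f = 2π·394 = 2476 rad/s.
Step 2 — Component impedances:
  R: Z = R = 532 Ω
  L: Z = jωL = j·2476·0.0219 = 0 + j54.22 Ω
Step 3 — Series combination: Z_total = R + L = 532 + j54.22 Ω = 534.8∠5.8° Ω.
Step 4 — Power factor: PF = cos(φ) = Re(Z)/|Z| = 532/534.8 = 0.9948.
Step 5 — Type: Im(Z) = 54.22 ⇒ lagging (phase φ = 5.8°).

PF = 0.9948 (lagging, φ = 5.8°)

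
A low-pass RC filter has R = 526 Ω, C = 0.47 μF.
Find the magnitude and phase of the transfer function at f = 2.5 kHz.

Step 1 — Angular frequency: ω = 2π·2500 = 1.571e+04 rad/s.
Step 2 — Transfer function: H(jω) = 1/(1 + jωRC).
Step 3 — Denominator: 1 + jωRC = 1 + j·1.571e+04·526·4.7e-07 = 1 + j3.883.
Step 4 — H = 0.06219 - j0.2415.
Step 5 — Magnitude: |H| = 0.2494 (-12.1 dB); phase: φ = -75.6°.

|H| = 0.2494 (-12.1 dB), φ = -75.6°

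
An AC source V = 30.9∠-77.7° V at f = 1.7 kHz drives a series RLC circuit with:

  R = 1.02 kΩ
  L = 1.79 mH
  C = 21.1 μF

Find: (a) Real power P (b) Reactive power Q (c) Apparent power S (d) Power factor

Step 1 — Angular frequency: ω = 2π·f = 2π·1700 = 1.068e+04 rad/s.
Step 2 — Component impedances:
  R: Z = R = 1020 Ω
  L: Z = jωL = j·1.068e+04·0.00179 = 0 + j19.12 Ω
  C: Z = 1/(jωC) = -j/(ω·C) = 0 - j4.437 Ω
Step 3 — Series combination: Z_total = R + L + C = 1020 + j14.68 Ω = 1020∠0.8° Ω.
Step 4 — Source phasor: V = 30.9∠-77.7° V = 6.583 - j30.19 V.
Step 5 — Current: I = V / Z = 0.006026 - j0.02969 A = 0.03029∠-78.5° A.
Step 6 — Complex power: S = V·I* = 0.9359 + j0.01347 VA.
Step 7 — Real power: P = Re(S) = 0.9359 W.
Step 8 — Reactive power: Q = Im(S) = 0.01347 VAR.
Step 9 — Apparent power: |S| = 0.936 VA.
Step 10 — Power factor: PF = P/|S| = 0.9999 (lagging).

(a) P = 0.9359 W  (b) Q = 0.01347 VAR  (c) S = 0.936 VA  (d) PF = 0.9999 (lagging)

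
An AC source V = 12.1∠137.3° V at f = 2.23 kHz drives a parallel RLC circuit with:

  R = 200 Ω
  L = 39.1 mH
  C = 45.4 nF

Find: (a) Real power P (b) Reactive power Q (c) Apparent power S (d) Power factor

Step 1 — Angular frequency: ω = 2π·f = 2π·2230 = 1.401e+04 rad/s.
Step 2 — Component impedances:
  R: Z = R = 200 Ω
  L: Z = jωL = j·1.401e+04·0.0391 = 0 + j547.8 Ω
  C: Z = 1/(jωC) = -j/(ω·C) = 0 - j1572 Ω
Step 3 — Parallel combination: 1/Z_total = 1/R + 1/L + 1/C; Z_total = 189.3 + j45.02 Ω = 194.6∠13.4° Ω.
Step 4 — Source phasor: V = 12.1∠137.3° V = -8.892 + j8.206 V.
Step 5 — Current: I = V / Z = -0.0347 + j0.0516 A = 0.06219∠123.9° A.
Step 6 — Complex power: S = V·I* = 0.7321 + j0.1741 VA.
Step 7 — Real power: P = Re(S) = 0.7321 W.
Step 8 — Reactive power: Q = Im(S) = 0.1741 VAR.
Step 9 — Apparent power: |S| = 0.7525 VA.
Step 10 — Power factor: PF = P/|S| = 0.9729 (lagging).

(a) P = 0.7321 W  (b) Q = 0.1741 VAR  (c) S = 0.7525 VA  (d) PF = 0.9729 (lagging)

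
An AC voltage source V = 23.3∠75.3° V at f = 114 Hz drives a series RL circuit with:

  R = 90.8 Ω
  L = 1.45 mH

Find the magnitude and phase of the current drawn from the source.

Step 1 — Angular frequency: ω = 2π·f = 2π·114 = 716.3 rad/s.
Step 2 — Component impedances:
  R: Z = R = 90.8 Ω
  L: Z = jωL = j·716.3·0.00145 = 0 + j1.039 Ω
Step 3 — Series combination: Z_total = R + L = 90.8 + j1.039 Ω = 90.81∠0.7° Ω.
Step 4 — Source phasor: V = 23.3∠75.3° V = 5.913 + j22.54 V.
Step 5 — Ohm's law: I = V / Z_total = (5.913 + j22.54) / (90.8 + j1.039) = 0.06795 + j0.2474 A.
Step 6 — Convert to polar: |I| = 0.2566 A, ∠I = 74.6°.

I = 0.2566∠74.6° A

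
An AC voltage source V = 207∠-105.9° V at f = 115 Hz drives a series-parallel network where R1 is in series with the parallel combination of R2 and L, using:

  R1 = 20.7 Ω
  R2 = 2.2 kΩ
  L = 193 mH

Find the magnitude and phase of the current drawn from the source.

Step 1 — Angular frequency: ω = 2π·f = 2π·115 = 722.6 rad/s.
Step 2 — Component impedances:
  R1: Z = R = 20.7 Ω
  R2: Z = R = 2200 Ω
  L: Z = jωL = j·722.6·0.193 = 0 + j139.5 Ω
Step 3 — Parallel branch: R2 || L = 1/(1/R2 + 1/L) = 8.805 + j138.9 Ω.
Step 4 — Series with R1: Z_total = R1 + (R2 || L) = 29.5 + j138.9 Ω = 142∠78.0° Ω.
Step 5 — Source phasor: V = 207∠-105.9° V = -56.71 - j199.1 V.
Step 6 — Ohm's law: I = V / Z_total = (-56.71 - j199.1) / (29.5 + j138.9) = -1.454 + j0.09934 A.
Step 7 — Convert to polar: |I| = 1.458 A, ∠I = 176.1°.

I = 1.458∠176.1° A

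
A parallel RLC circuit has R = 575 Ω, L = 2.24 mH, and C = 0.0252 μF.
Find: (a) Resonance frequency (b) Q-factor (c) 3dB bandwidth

Step 1 — Resonance: ω₀ = 1/√(LC) = 1/√(0.00224·2.52e-08) = 1.331e+05 rad/s.
Step 2 — f₀ = ω₀/(2π) = 2.118e+04 Hz.
Step 3 — Parallel Q: Q = R/(ω₀L) = 575/(1.331e+05·0.00224) = 1.929.
Step 4 — Bandwidth: Δω = ω₀/Q = 6.901e+04 rad/s; BW = Δω/(2π) = 1.098e+04 Hz.

(a) f₀ = 2.118e+04 Hz  (b) Q = 1.929  (c) BW = 1.098e+04 Hz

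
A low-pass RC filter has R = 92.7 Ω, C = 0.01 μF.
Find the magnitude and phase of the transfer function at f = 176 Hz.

Step 1 — Angular frequency: ω = 2π·176 = 1106 rad/s.
Step 2 — Transfer function: H(jω) = 1/(1 + jωRC).
Step 3 — Denominator: 1 + jωRC = 1 + j·1106·92.7·1e-08 = 1 + j0.001025.
Step 4 — H = 1 - j0.001025.
Step 5 — Magnitude: |H| = 1 (-0.0 dB); phase: φ = -0.1°.

|H| = 1 (-0.0 dB), φ = -0.1°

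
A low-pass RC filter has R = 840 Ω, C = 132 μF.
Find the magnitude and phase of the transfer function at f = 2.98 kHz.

Step 1 — Angular frequency: ω = 2π·2980 = 1.872e+04 rad/s.
Step 2 — Transfer function: H(jω) = 1/(1 + jωRC).
Step 3 — Denominator: 1 + jωRC = 1 + j·1.872e+04·840·0.000132 = 1 + j2076.
Step 4 — H = 2.32e-07 - j0.0004817.
Step 5 — Magnitude: |H| = 0.0004817 (-66.3 dB); phase: φ = -90.0°.

|H| = 0.0004817 (-66.3 dB), φ = -90.0°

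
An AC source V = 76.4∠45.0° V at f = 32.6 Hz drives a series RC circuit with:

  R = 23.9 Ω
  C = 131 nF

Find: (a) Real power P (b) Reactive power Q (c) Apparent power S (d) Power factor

Step 1 — Angular frequency: ω = 2π·f = 2π·32.6 = 204.8 rad/s.
Step 2 — Component impedances:
  R: Z = R = 23.9 Ω
  C: Z = 1/(jωC) = -j/(ω·C) = 0 - j3.727e+04 Ω
Step 3 — Series combination: Z_total = R + C = 23.9 - j3.727e+04 Ω = 3.727e+04∠-90.0° Ω.
Step 4 — Source phasor: V = 76.4∠45.0° V = 54.02 + j54.02 V.
Step 5 — Current: I = V / Z = -0.001449 + j0.001451 A = 0.00205∠135.0° A.
Step 6 — Complex power: S = V·I* = 0.0001004 - j0.1566 VA.
Step 7 — Real power: P = Re(S) = 0.0001004 W.
Step 8 — Reactive power: Q = Im(S) = -0.1566 VAR.
Step 9 — Apparent power: |S| = 0.1566 VA.
Step 10 — Power factor: PF = P/|S| = 0.0006413 (leading).

(a) P = 0.0001004 W  (b) Q = -0.1566 VAR  (c) S = 0.1566 VA  (d) PF = 0.0006413 (leading)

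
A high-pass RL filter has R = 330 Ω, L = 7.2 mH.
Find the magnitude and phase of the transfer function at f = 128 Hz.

Step 1 — Angular frequency: ω = 2π·128 = 804.2 rad/s.
Step 2 — Transfer function: H(jω) = jωL/(R + jωL).
Step 3 — Numerator jωL = j·5.791; denominator R + jωL = 330 + j5.791.
Step 4 — H = 0.0003078 + j0.01754.
Step 5 — Magnitude: |H| = 0.01754 (-35.1 dB); phase: φ = 89.0°.

|H| = 0.01754 (-35.1 dB), φ = 89.0°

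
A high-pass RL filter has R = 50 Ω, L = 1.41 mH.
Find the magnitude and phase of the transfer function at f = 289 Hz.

Step 1 — Angular frequency: ω = 2π·289 = 1816 rad/s.
Step 2 — Transfer function: H(jω) = jωL/(R + jωL).
Step 3 — Numerator jωL = j·2.56; denominator R + jωL = 50 + j2.56.
Step 4 — H = 0.002615 + j0.05107.
Step 5 — Magnitude: |H| = 0.05114 (-25.8 dB); phase: φ = 87.1°.

|H| = 0.05114 (-25.8 dB), φ = 87.1°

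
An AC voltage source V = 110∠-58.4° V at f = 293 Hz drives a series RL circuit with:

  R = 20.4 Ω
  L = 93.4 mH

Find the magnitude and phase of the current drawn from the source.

Step 1 — Angular frequency: ω = 2π·f = 2π·293 = 1841 rad/s.
Step 2 — Component impedances:
  R: Z = R = 20.4 Ω
  L: Z = jωL = j·1841·0.0934 = 0 + j171.9 Ω
Step 3 — Series combination: Z_total = R + L = 20.4 + j171.9 Ω = 173.2∠83.2° Ω.
Step 4 — Source phasor: V = 110∠-58.4° V = 57.64 - j93.69 V.
Step 5 — Ohm's law: I = V / Z_total = (57.64 - j93.69) / (20.4 + j171.9) = -0.4981 - j0.3943 A.
Step 6 — Convert to polar: |I| = 0.6353 A, ∠I = -141.6°.

I = 0.6353∠-141.6° A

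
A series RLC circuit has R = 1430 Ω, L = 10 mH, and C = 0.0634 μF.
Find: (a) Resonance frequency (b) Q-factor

Step 1 — Resonance condition Im(Z)=0 gives ω₀ = 1/√(LC).
Step 2 — ω₀ = 1/√(0.01·6.34e-08) = 3.972e+04 rad/s.
Step 3 — f₀ = ω₀/(2π) = 6321 Hz.
Step 4 — Series Q: Q = ω₀L/R = 3.972e+04·0.01/1430 = 0.2777.

(a) f₀ = 6321 Hz  (b) Q = 0.2777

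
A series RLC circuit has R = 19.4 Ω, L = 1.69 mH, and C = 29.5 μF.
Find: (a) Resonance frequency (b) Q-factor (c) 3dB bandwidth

Step 1 — Resonance condition Im(Z)=0 gives ω₀ = 1/√(LC).
Step 2 — ω₀ = 1/√(0.00169·2.95e-05) = 4479 rad/s.
Step 3 — f₀ = ω₀/(2π) = 712.8 Hz.
Step 4 — Series Q: Q = ω₀L/R = 4479·0.00169/19.4 = 0.3901.
Step 5 — 3dB bandwidth: Δω = ω₀/Q = 1.148e+04 rad/s; BW = Δω/(2π) = 1827 Hz.

(a) f₀ = 712.8 Hz  (b) Q = 0.3901  (c) BW = 1827 Hz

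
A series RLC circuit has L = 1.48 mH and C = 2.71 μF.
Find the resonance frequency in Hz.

Step 1 — Resonance condition Im(Z)=0 gives ω₀ = 1/√(LC).
Step 2 — ω₀ = 1/√(0.00148·2.71e-06) = 1.579e+04 rad/s.
Step 3 — f₀ = ω₀/(2π) = 2513 Hz.

f₀ = 2513 Hz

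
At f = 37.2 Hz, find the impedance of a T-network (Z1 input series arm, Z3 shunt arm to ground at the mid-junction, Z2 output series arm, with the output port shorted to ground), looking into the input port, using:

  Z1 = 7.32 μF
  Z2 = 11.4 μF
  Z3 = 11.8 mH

Step 1 — Angular frequency: ω = 2π·f = 2π·37.2 = 233.7 rad/s.
Step 2 — Component impedances:
  Z1: Z = 1/(jωC) = -j/(ω·C) = 0 - j584.5 Ω
  Z2: Z = 1/(jωC) = -j/(ω·C) = 0 - j375.3 Ω
  Z3: Z = jωL = j·233.7·0.0118 = 0 + j2.758 Ω
Step 3 — With the output port shorted to ground, the output series arm Z2 runs from the junction to ground; the shunt arm Z3 also runs from the junction to ground. They appear in parallel: Z3 || Z2 = 0 + j2.778 Ω.
Step 4 — Series with input arm Z1: Z_in = Z1 + (Z3 || Z2) = 0 - j581.7 Ω = 581.7∠-90.0° Ω.

Z = 0 - j581.7 Ω = 581.7∠-90.0° Ω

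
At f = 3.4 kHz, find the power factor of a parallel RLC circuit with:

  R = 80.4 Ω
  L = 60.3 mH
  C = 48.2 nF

Step 1 — Angular frequency: ω = 2π·f = 2π·3400 = 2.136e+04 rad/s.
Step 2 — Component impedances:
  R: Z = R = 80.4 Ω
  L: Z = jωL = j·2.136e+04·0.0603 = 0 + j1288 Ω
  C: Z = 1/(jωC) = -j/(ω·C) = 0 - j971.2 Ω
Step 3 — Parallel combination: 1/Z_total = 1/R + 1/L + 1/C; Z_total = 80.37 - j1.637 Ω = 80.38∠-1.2° Ω.
Step 4 — Power factor: PF = cos(φ) = Re(Z)/|Z| = 80.367/80.383 = 0.9998.
Step 5 — Type: Im(Z) = -1.637 ⇒ leading (phase φ = -1.2°).

PF = 0.9998 (leading, φ = -1.2°)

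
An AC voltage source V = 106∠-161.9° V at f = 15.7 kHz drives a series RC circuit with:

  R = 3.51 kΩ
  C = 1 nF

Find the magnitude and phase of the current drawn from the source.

Step 1 — Angular frequency: ω = 2π·f = 2π·1.57e+04 = 9.865e+04 rad/s.
Step 2 — Component impedances:
  R: Z = R = 3510 Ω
  C: Z = 1/(jωC) = -j/(ω·C) = 0 - j1.014e+04 Ω
Step 3 — Series combination: Z_total = R + C = 3510 - j1.014e+04 Ω = 1.073e+04∠-70.9° Ω.
Step 4 — Source phasor: V = 106∠-161.9° V = -100.8 - j32.93 V.
Step 5 — Ohm's law: I = V / Z_total = (-100.8 - j32.93) / (3510 - j1.014e+04) = -0.0001722 - j0.009879 A.
Step 6 — Convert to polar: |I| = 0.009881 A, ∠I = -91.0°.

I = 0.009881∠-91.0° A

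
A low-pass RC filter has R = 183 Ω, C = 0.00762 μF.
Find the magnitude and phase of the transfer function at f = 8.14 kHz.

Step 1 — Angular frequency: ω = 2π·8140 = 5.115e+04 rad/s.
Step 2 — Transfer function: H(jω) = 1/(1 + jωRC).
Step 3 — Denominator: 1 + jωRC = 1 + j·5.115e+04·183·7.62e-09 = 1 + j0.07132.
Step 4 — H = 0.9949 - j0.07096.
Step 5 — Magnitude: |H| = 0.9975 (-0.0 dB); phase: φ = -4.1°.

|H| = 0.9975 (-0.0 dB), φ = -4.1°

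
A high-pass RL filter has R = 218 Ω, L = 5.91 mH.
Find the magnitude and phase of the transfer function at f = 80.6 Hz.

Step 1 — Angular frequency: ω = 2π·80.6 = 506.4 rad/s.
Step 2 — Transfer function: H(jω) = jωL/(R + jωL).
Step 3 — Numerator jωL = j·2.993; denominator R + jωL = 218 + j2.993.
Step 4 — H = 0.0001885 + j0.01373.
Step 5 — Magnitude: |H| = 0.01373 (-37.2 dB); phase: φ = 89.2°.

|H| = 0.01373 (-37.2 dB), φ = 89.2°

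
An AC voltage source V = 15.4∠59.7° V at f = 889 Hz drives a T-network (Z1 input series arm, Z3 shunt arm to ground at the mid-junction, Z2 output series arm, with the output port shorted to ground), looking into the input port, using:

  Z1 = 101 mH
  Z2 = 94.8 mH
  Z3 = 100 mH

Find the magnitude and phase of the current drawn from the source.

Step 1 — Angular frequency: ω = 2π·f = 2π·889 = 5586 rad/s.
Step 2 — Component impedances:
  Z1: Z = jωL = j·5586·0.101 = 0 + j564.2 Ω
  Z2: Z = jωL = j·5586·0.0948 = 0 + j529.5 Ω
  Z3: Z = jωL = j·5586·0.1 = 0 + j558.6 Ω
Step 3 — With the output port shorted to ground, the output series arm Z2 runs from the junction to ground; the shunt arm Z3 also runs from the junction to ground. They appear in parallel: Z3 || Z2 = 0 + j271.8 Ω.
Step 4 — Series with input arm Z1: Z_in = Z1 + (Z3 || Z2) = 0 + j836 Ω = 836∠90.0° Ω.
Step 5 — Source phasor: V = 15.4∠59.7° V = 7.77 + j13.3 V.
Step 6 — Ohm's law: I = V / Z_total = (7.77 + j13.3) / (0 + j836) = 0.0159 - j0.009294 A.
Step 7 — Convert to polar: |I| = 0.01842 A, ∠I = -30.3°.

I = 0.01842∠-30.3° A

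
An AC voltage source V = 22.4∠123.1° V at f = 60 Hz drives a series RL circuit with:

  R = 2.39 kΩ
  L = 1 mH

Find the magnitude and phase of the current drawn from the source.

Step 1 — Angular frequency: ω = 2π·f = 2π·60 = 377 rad/s.
Step 2 — Component impedances:
  R: Z = R = 2390 Ω
  L: Z = jωL = j·377·0.001 = 0 + j0.377 Ω
Step 3 — Series combination: Z_total = R + L = 2390 + j0.377 Ω = 2390∠0.0° Ω.
Step 4 — Source phasor: V = 22.4∠123.1° V = -12.23 + j18.76 V.
Step 5 — Ohm's law: I = V / Z_total = (-12.23 + j18.76) / (2390 + j0.377) = -0.005117 + j0.007852 A.
Step 6 — Convert to polar: |I| = 0.009372 A, ∠I = 123.1°.

I = 0.009372∠123.1° A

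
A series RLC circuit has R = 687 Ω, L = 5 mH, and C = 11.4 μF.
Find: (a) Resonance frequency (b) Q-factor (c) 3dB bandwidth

Step 1 — Resonance condition Im(Z)=0 gives ω₀ = 1/√(LC).
Step 2 — ω₀ = 1/√(0.005·1.14e-05) = 4189 rad/s.
Step 3 — f₀ = ω₀/(2π) = 666.6 Hz.
Step 4 — Series Q: Q = ω₀L/R = 4189·0.005/687 = 0.03048.
Step 5 — 3dB bandwidth: Δω = ω₀/Q = 1.374e+05 rad/s; BW = Δω/(2π) = 2.187e+04 Hz.

(a) f₀ = 666.6 Hz  (b) Q = 0.03048  (c) BW = 2.187e+04 Hz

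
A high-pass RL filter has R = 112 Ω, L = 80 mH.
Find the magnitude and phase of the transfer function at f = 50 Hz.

Step 1 — Angular frequency: ω = 2π·50 = 314.2 rad/s.
Step 2 — Transfer function: H(jω) = jωL/(R + jωL).
Step 3 — Numerator jωL = j·25.13; denominator R + jωL = 112 + j25.13.
Step 4 — H = 0.04794 + j0.2136.
Step 5 — Magnitude: |H| = 0.219 (-13.2 dB); phase: φ = 77.4°.

|H| = 0.219 (-13.2 dB), φ = 77.4°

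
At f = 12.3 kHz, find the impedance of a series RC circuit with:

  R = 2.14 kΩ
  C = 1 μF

Step 1 — Angular frequency: ω = 2π·f = 2π·1.23e+04 = 7.728e+04 rad/s.
Step 2 — Component impedances:
  R: Z = R = 2140 Ω
  C: Z = 1/(jωC) = -j/(ω·C) = 0 - j12.94 Ω
Step 3 — Series combination: Z_total = R + C = 2140 - j12.94 Ω = 2140∠-0.3° Ω.

Z = 2140 - j12.94 Ω = 2140∠-0.3° Ω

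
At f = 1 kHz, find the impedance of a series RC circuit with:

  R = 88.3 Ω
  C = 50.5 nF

Step 1 — Angular frequency: ω = 2π·f = 2π·1000 = 6283 rad/s.
Step 2 — Component impedances:
  R: Z = R = 88.3 Ω
  C: Z = 1/(jωC) = -j/(ω·C) = 0 - j3152 Ω
Step 3 — Series combination: Z_total = R + C = 88.3 - j3152 Ω = 3153∠-88.4° Ω.

Z = 88.3 - j3152 Ω = 3153∠-88.4° Ω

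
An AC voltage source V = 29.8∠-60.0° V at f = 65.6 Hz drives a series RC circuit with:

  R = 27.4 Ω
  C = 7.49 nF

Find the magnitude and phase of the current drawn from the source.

Step 1 — Angular frequency: ω = 2π·f = 2π·65.6 = 412.2 rad/s.
Step 2 — Component impedances:
  R: Z = R = 27.4 Ω
  C: Z = 1/(jωC) = -j/(ω·C) = 0 - j3.239e+05 Ω
Step 3 — Series combination: Z_total = R + C = 27.4 - j3.239e+05 Ω = 3.239e+05∠-90.0° Ω.
Step 4 — Source phasor: V = 29.8∠-60.0° V = 14.9 - j25.81 V.
Step 5 — Ohm's law: I = V / Z_total = (14.9 - j25.81) / (27.4 - j3.239e+05) = 7.968e-05 + j4.599e-05 A.
Step 6 — Convert to polar: |I| = 9.2e-05 A, ∠I = 30.0°.

I = 9.2e-05∠30.0° A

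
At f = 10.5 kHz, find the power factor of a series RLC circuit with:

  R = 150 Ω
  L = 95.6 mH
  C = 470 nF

Step 1 — Angular frequency: ω = 2π·f = 2π·1.05e+04 = 6.597e+04 rad/s.
Step 2 — Component impedances:
  R: Z = R = 150 Ω
  L: Z = jωL = j·6.597e+04·0.0956 = 0 + j6307 Ω
  C: Z = 1/(jωC) = -j/(ω·C) = 0 - j32.25 Ω
Step 3 — Series combination: Z_total = R + L + C = 150 + j6275 Ω = 6277∠88.6° Ω.
Step 4 — Power factor: PF = cos(φ) = Re(Z)/|Z| = 150/6277 = 0.0239.
Step 5 — Type: Im(Z) = 6275 ⇒ lagging (phase φ = 88.6°).

PF = 0.0239 (lagging, φ = 88.6°)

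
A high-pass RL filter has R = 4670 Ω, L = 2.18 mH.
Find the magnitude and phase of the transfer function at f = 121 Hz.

Step 1 — Angular frequency: ω = 2π·121 = 760.3 rad/s.
Step 2 — Transfer function: H(jω) = jωL/(R + jωL).
Step 3 — Numerator jωL = j·1.657; denominator R + jωL = 4670 + j1.657.
Step 4 — H = 1.26e-07 + j0.0003549.
Step 5 — Magnitude: |H| = 0.0003549 (-69.0 dB); phase: φ = 90.0°.

|H| = 0.0003549 (-69.0 dB), φ = 90.0°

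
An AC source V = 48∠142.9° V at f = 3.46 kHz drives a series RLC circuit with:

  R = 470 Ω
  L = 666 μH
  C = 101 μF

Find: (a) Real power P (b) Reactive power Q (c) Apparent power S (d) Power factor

Step 1 — Angular frequency: ω = 2π·f = 2π·3460 = 2.174e+04 rad/s.
Step 2 — Component impedances:
  R: Z = R = 470 Ω
  L: Z = jωL = j·2.174e+04·0.000666 = 0 + j14.48 Ω
  C: Z = 1/(jωC) = -j/(ω·C) = 0 - j0.4554 Ω
Step 3 — Series combination: Z_total = R + L + C = 470 + j14.02 Ω = 470.2∠1.7° Ω.
Step 4 — Source phasor: V = 48∠142.9° V = -38.28 + j28.95 V.
Step 5 — Current: I = V / Z = -0.07955 + j0.06398 A = 0.1021∠141.2° A.
Step 6 — Complex power: S = V·I* = 4.898 + j0.1461 VA.
Step 7 — Real power: P = Re(S) = 4.898 W.
Step 8 — Reactive power: Q = Im(S) = 0.1461 VAR.
Step 9 — Apparent power: |S| = 4.9 VA.
Step 10 — Power factor: PF = P/|S| = 0.9996 (lagging).

(a) P = 4.898 W  (b) Q = 0.1461 VAR  (c) S = 4.9 VA  (d) PF = 0.9996 (lagging)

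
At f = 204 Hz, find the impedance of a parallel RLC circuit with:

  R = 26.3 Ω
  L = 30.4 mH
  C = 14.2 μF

Step 1 — Angular frequency: ω = 2π·f = 2π·204 = 1282 rad/s.
Step 2 — Component impedances:
  R: Z = R = 26.3 Ω
  L: Z = jωL = j·1282·0.0304 = 0 + j38.97 Ω
  C: Z = 1/(jωC) = -j/(ω·C) = 0 - j54.94 Ω
Step 3 — Parallel combination: 1/Z_total = 1/R + 1/L + 1/C; Z_total = 25.32 + j4.97 Ω = 25.81∠11.1° Ω.

Z = 25.32 + j4.97 Ω = 25.81∠11.1° Ω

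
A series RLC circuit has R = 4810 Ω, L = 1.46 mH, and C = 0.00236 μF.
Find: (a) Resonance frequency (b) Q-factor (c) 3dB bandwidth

Step 1 — Resonance condition Im(Z)=0 gives ω₀ = 1/√(LC).
Step 2 — ω₀ = 1/√(0.00146·2.36e-09) = 5.387e+05 rad/s.
Step 3 — f₀ = ω₀/(2π) = 8.574e+04 Hz.
Step 4 — Series Q: Q = ω₀L/R = 5.387e+05·0.00146/4810 = 0.1635.
Step 5 — 3dB bandwidth: Δω = ω₀/Q = 3.295e+06 rad/s; BW = Δω/(2π) = 5.243e+05 Hz.

(a) f₀ = 8.574e+04 Hz  (b) Q = 0.1635  (c) BW = 5.243e+05 Hz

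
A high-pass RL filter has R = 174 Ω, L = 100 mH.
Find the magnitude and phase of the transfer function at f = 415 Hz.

Step 1 — Angular frequency: ω = 2π·415 = 2608 rad/s.
Step 2 — Transfer function: H(jω) = jωL/(R + jωL).
Step 3 — Numerator jωL = j·260.8; denominator R + jωL = 174 + j260.8.
Step 4 — H = 0.6919 + j0.4617.
Step 5 — Magnitude: |H| = 0.8318 (-1.6 dB); phase: φ = 33.7°.

|H| = 0.8318 (-1.6 dB), φ = 33.7°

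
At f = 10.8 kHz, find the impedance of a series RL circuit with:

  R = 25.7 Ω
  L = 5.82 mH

Step 1 — Angular frequency: ω = 2π·f = 2π·1.08e+04 = 6.786e+04 rad/s.
Step 2 — Component impedances:
  R: Z = R = 25.7 Ω
  L: Z = jωL = j·6.786e+04·0.00582 = 0 + j394.9 Ω
Step 3 — Series combination: Z_total = R + L = 25.7 + j394.9 Ω = 395.8∠86.3° Ω.

Z = 25.7 + j394.9 Ω = 395.8∠86.3° Ω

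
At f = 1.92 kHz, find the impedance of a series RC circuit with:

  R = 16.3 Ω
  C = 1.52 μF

Step 1 — Angular frequency: ω = 2π·f = 2π·1920 = 1.206e+04 rad/s.
Step 2 — Component impedances:
  R: Z = R = 16.3 Ω
  C: Z = 1/(jωC) = -j/(ω·C) = 0 - j54.53 Ω
Step 3 — Series combination: Z_total = R + C = 16.3 - j54.53 Ω = 56.92∠-73.4° Ω.

Z = 16.3 - j54.53 Ω = 56.92∠-73.4° Ω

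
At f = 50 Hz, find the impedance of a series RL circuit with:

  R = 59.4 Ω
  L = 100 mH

Step 1 — Angular frequency: ω = 2π·f = 2π·50 = 314.2 rad/s.
Step 2 — Component impedances:
  R: Z = R = 59.4 Ω
  L: Z = jωL = j·314.2·0.1 = 0 + j31.42 Ω
Step 3 — Series combination: Z_total = R + L = 59.4 + j31.42 Ω = 67.2∠27.9° Ω.

Z = 59.4 + j31.42 Ω = 67.2∠27.9° Ω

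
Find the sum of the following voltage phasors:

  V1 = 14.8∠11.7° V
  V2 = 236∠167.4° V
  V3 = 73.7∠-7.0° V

Step 1 — Convert each phasor to rectangular form:
  V1 = 14.8·(cos(11.7°) + j·sin(11.7°)) = 14.49 + j3.001 V
  V2 = 236·(cos(167.4°) + j·sin(167.4°)) = -230.3 + j51.48 V
  V3 = 73.7·(cos(-7.0°) + j·sin(-7.0°)) = 73.15 - j8.982 V
Step 2 — Sum components: V_total = -142.7 + j45.5 V.
Step 3 — Convert to polar: |V_total| = 149.8 V, ∠V_total = 162.3°.

V_total = 149.8∠162.3° V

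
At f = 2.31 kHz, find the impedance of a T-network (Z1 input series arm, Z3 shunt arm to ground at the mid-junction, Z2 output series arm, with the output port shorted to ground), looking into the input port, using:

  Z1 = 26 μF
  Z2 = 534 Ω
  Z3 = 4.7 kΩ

Step 1 — Angular frequency: ω = 2π·f = 2π·2310 = 1.451e+04 rad/s.
Step 2 — Component impedances:
  Z1: Z = 1/(jωC) = -j/(ω·C) = 0 - j2.65 Ω
  Z2: Z = R = 534 Ω
  Z3: Z = R = 4700 Ω
Step 3 — With the output port shorted to ground, the output series arm Z2 runs from the junction to ground; the shunt arm Z3 also runs from the junction to ground. They appear in parallel: Z3 || Z2 = 479.5 Ω.
Step 4 — Series with input arm Z1: Z_in = Z1 + (Z3 || Z2) = 479.5 - j2.65 Ω = 479.5∠-0.3° Ω.

Z = 479.5 - j2.65 Ω = 479.5∠-0.3° Ω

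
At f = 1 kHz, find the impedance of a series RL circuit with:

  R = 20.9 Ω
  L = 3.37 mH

Step 1 — Angular frequency: ω = 2π·f = 2π·1000 = 6283 rad/s.
Step 2 — Component impedances:
  R: Z = R = 20.9 Ω
  L: Z = jωL = j·6283·0.00337 = 0 + j21.17 Ω
Step 3 — Series combination: Z_total = R + L = 20.9 + j21.17 Ω = 29.75∠45.4° Ω.

Z = 20.9 + j21.17 Ω = 29.75∠45.4° Ω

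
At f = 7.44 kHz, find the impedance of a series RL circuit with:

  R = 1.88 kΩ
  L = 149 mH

Step 1 — Angular frequency: ω = 2π·f = 2π·7440 = 4.675e+04 rad/s.
Step 2 — Component impedances:
  R: Z = R = 1880 Ω
  L: Z = jωL = j·4.675e+04·0.149 = 0 + j6965 Ω
Step 3 — Series combination: Z_total = R + L = 1880 + j6965 Ω = 7215∠74.9° Ω.

Z = 1880 + j6965 Ω = 7215∠74.9° Ω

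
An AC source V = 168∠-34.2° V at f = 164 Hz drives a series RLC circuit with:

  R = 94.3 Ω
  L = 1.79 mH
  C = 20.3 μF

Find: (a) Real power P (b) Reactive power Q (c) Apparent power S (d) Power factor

Step 1 — Angular frequency: ω = 2π·f = 2π·164 = 1030 rad/s.
Step 2 — Component impedances:
  R: Z = R = 94.3 Ω
  L: Z = jωL = j·1030·0.00179 = 0 + j1.844 Ω
  C: Z = 1/(jωC) = -j/(ω·C) = 0 - j47.81 Ω
Step 3 — Series combination: Z_total = R + L + C = 94.3 - j45.96 Ω = 104.9∠-26.0° Ω.
Step 4 — Source phasor: V = 168∠-34.2° V = 138.9 - j94.43 V.
Step 5 — Current: I = V / Z = 1.585 - j0.2288 A = 1.601∠-8.2° A.
Step 6 — Complex power: S = V·I* = 241.8 - j117.9 VA.
Step 7 — Real power: P = Re(S) = 241.8 W.
Step 8 — Reactive power: Q = Im(S) = -117.9 VAR.
Step 9 — Apparent power: |S| = 269 VA.
Step 10 — Power factor: PF = P/|S| = 0.8989 (leading).

(a) P = 241.8 W  (b) Q = -117.9 VAR  (c) S = 269 VA  (d) PF = 0.8989 (leading)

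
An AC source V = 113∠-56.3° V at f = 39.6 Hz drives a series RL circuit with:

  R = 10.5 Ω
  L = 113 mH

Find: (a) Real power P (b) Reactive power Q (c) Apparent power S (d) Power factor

Step 1 — Angular frequency: ω = 2π·f = 2π·39.6 = 248.8 rad/s.
Step 2 — Component impedances:
  R: Z = R = 10.5 Ω
  L: Z = jωL = j·248.8·0.113 = 0 + j28.12 Ω
Step 3 — Series combination: Z_total = R + L = 10.5 + j28.12 Ω = 30.01∠69.5° Ω.
Step 4 — Source phasor: V = 113∠-56.3° V = 62.7 - j94.01 V.
Step 5 — Current: I = V / Z = -2.204 - j3.053 A = 3.765∠-125.8° A.
Step 6 — Complex power: S = V·I* = 148.8 + j398.6 VA.
Step 7 — Real power: P = Re(S) = 148.8 W.
Step 8 — Reactive power: Q = Im(S) = 398.6 VAR.
Step 9 — Apparent power: |S| = 425.5 VA.
Step 10 — Power factor: PF = P/|S| = 0.3499 (lagging).

(a) P = 148.8 W  (b) Q = 398.6 VAR  (c) S = 425.5 VA  (d) PF = 0.3499 (lagging)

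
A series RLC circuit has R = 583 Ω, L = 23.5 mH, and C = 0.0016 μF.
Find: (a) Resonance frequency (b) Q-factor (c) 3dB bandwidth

Step 1 — Resonance condition Im(Z)=0 gives ω₀ = 1/√(LC).
Step 2 — ω₀ = 1/√(0.0235·1.6e-09) = 1.631e+05 rad/s.
Step 3 — f₀ = ω₀/(2π) = 2.596e+04 Hz.
Step 4 — Series Q: Q = ω₀L/R = 1.631e+05·0.0235/583 = 6.574.
Step 5 — 3dB bandwidth: Δω = ω₀/Q = 2.481e+04 rad/s; BW = Δω/(2π) = 3948 Hz.

(a) f₀ = 2.596e+04 Hz  (b) Q = 6.574  (c) BW = 3948 Hz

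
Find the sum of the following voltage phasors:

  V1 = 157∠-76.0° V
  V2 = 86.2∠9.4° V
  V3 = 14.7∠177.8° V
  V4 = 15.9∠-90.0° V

Step 1 — Convert each phasor to rectangular form:
  V1 = 157·(cos(-76.0°) + j·sin(-76.0°)) = 37.98 - j152.3 V
  V2 = 86.2·(cos(9.4°) + j·sin(9.4°)) = 85.04 + j14.08 V
  V3 = 14.7·(cos(177.8°) + j·sin(177.8°)) = -14.69 + j0.5643 V
  V4 = 15.9·(cos(-90.0°) + j·sin(-90.0°)) = 0 - j15.9 V
Step 2 — Sum components: V_total = 108.3 - j153.6 V.
Step 3 — Convert to polar: |V_total| = 188 V, ∠V_total = -54.8°.

V_total = 188∠-54.8° V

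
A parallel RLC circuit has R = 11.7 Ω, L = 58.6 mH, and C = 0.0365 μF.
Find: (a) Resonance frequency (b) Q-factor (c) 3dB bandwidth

Step 1 — Resonance: ω₀ = 1/√(LC) = 1/√(0.0586·3.65e-08) = 2.162e+04 rad/s.
Step 2 — f₀ = ω₀/(2π) = 3441 Hz.
Step 3 — Parallel Q: Q = R/(ω₀L) = 11.7/(2.162e+04·0.0586) = 0.009234.
Step 4 — Bandwidth: Δω = ω₀/Q = 2.342e+06 rad/s; BW = Δω/(2π) = 3.727e+05 Hz.

(a) f₀ = 3441 Hz  (b) Q = 0.009234  (c) BW = 3.727e+05 Hz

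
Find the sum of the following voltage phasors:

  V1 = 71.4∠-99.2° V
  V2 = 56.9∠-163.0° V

Step 1 — Convert each phasor to rectangular form:
  V1 = 71.4·(cos(-99.2°) + j·sin(-99.2°)) = -11.42 - j70.48 V
  V2 = 56.9·(cos(-163.0°) + j·sin(-163.0°)) = -54.41 - j16.64 V
Step 2 — Sum components: V_total = -65.83 - j87.12 V.
Step 3 — Convert to polar: |V_total| = 109.2 V, ∠V_total = -127.1°.

V_total = 109.2∠-127.1° V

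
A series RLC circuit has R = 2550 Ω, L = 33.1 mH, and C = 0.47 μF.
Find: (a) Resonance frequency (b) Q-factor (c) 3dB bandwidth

Step 1 — Resonance condition Im(Z)=0 gives ω₀ = 1/√(LC).
Step 2 — ω₀ = 1/√(0.0331·4.7e-07) = 8017 rad/s.
Step 3 — f₀ = ω₀/(2π) = 1276 Hz.
Step 4 — Series Q: Q = ω₀L/R = 8017·0.0331/2550 = 0.1041.
Step 5 — 3dB bandwidth: Δω = ω₀/Q = 7.704e+04 rad/s; BW = Δω/(2π) = 1.226e+04 Hz.

(a) f₀ = 1276 Hz  (b) Q = 0.1041  (c) BW = 1.226e+04 Hz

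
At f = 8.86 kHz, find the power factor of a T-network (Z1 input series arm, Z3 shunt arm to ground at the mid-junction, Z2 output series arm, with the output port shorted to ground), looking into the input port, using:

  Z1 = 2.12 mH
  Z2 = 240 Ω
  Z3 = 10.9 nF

Step 1 — Angular frequency: ω = 2π·f = 2π·8860 = 5.567e+04 rad/s.
Step 2 — Component impedances:
  Z1: Z = jωL = j·5.567e+04·0.00212 = 0 + j118 Ω
  Z2: Z = R = 240 Ω
  Z3: Z = 1/(jωC) = -j/(ω·C) = 0 - j1648 Ω
Step 3 — With the output port shorted to ground, the output series arm Z2 runs from the junction to ground; the shunt arm Z3 also runs from the junction to ground. They appear in parallel: Z3 || Z2 = 235 - j34.23 Ω.
Step 4 — Series with input arm Z1: Z_in = Z1 + (Z3 || Z2) = 235 + j83.79 Ω = 249.5∠19.6° Ω.
Step 5 — Power factor: PF = cos(φ) = Re(Z)/|Z| = 235/249.5 = 0.9419.
Step 6 — Type: Im(Z) = 83.79 ⇒ lagging (phase φ = 19.6°).

PF = 0.9419 (lagging, φ = 19.6°)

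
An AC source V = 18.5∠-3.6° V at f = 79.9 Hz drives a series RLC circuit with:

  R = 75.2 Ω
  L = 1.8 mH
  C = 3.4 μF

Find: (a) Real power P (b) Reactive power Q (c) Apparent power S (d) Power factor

Step 1 — Angular frequency: ω = 2π·f = 2π·79.9 = 502 rad/s.
Step 2 — Component impedances:
  R: Z = R = 75.2 Ω
  L: Z = jωL = j·502·0.0018 = 0 + j0.9036 Ω
  C: Z = 1/(jωC) = -j/(ω·C) = 0 - j585.9 Ω
Step 3 — Series combination: Z_total = R + L + C = 75.2 - j585 Ω = 589.8∠-82.7° Ω.
Step 4 — Source phasor: V = 18.5∠-3.6° V = 18.46 - j1.162 V.
Step 5 — Current: I = V / Z = 0.005945 + j0.0308 A = 0.03137∠79.1° A.
Step 6 — Complex power: S = V·I* = 0.07399 - j0.5756 VA.
Step 7 — Real power: P = Re(S) = 0.07399 W.
Step 8 — Reactive power: Q = Im(S) = -0.5756 VAR.
Step 9 — Apparent power: |S| = 0.5803 VA.
Step 10 — Power factor: PF = P/|S| = 0.1275 (leading).

(a) P = 0.07399 W  (b) Q = -0.5756 VAR  (c) S = 0.5803 VA  (d) PF = 0.1275 (leading)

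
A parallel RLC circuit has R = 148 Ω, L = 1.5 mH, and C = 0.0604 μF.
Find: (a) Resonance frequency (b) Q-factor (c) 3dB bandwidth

Step 1 — Resonance: ω₀ = 1/√(LC) = 1/√(0.0015·6.04e-08) = 1.051e+05 rad/s.
Step 2 — f₀ = ω₀/(2π) = 1.672e+04 Hz.
Step 3 — Parallel Q: Q = R/(ω₀L) = 148/(1.051e+05·0.0015) = 0.9391.
Step 4 — Bandwidth: Δω = ω₀/Q = 1.119e+05 rad/s; BW = Δω/(2π) = 1.78e+04 Hz.

(a) f₀ = 1.672e+04 Hz  (b) Q = 0.9391  (c) BW = 1.78e+04 Hz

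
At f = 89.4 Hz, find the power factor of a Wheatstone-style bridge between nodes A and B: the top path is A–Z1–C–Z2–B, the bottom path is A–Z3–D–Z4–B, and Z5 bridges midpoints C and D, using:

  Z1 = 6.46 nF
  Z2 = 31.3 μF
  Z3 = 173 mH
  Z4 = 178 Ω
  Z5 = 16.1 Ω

Step 1 — Angular frequency: ω = 2π·f = 2π·89.4 = 561.7 rad/s.
Step 2 — Component impedances:
  Z1: Z = 1/(jωC) = -j/(ω·C) = 0 - j2.756e+05 Ω
  Z2: Z = 1/(jωC) = -j/(ω·C) = 0 - j56.88 Ω
  Z3: Z = jωL = j·561.7·0.173 = 0 + j97.18 Ω
  Z4: Z = R = 178 Ω
  Z5: Z = R = 16.1 Ω
Step 3 — Bridge requires nodal analysis (the Z5 bridge couples midpoints C and D, so the two paths cannot be reduced to a simple series/parallel combination). Setting node B to ground and injecting 1 A at node A, the 3-node admittance system at A, C, D solves to V_A = Z_AB = 27.68 + j53.16 Ω = 59.94∠62.5° Ω.
Step 4 — Power factor: PF = cos(φ) = Re(Z)/|Z| = 27.683/59.939 = 0.4619.
Step 5 — Type: Im(Z) = 53.16 ⇒ lagging (phase φ = 62.5°).

PF = 0.4619 (lagging, φ = 62.5°)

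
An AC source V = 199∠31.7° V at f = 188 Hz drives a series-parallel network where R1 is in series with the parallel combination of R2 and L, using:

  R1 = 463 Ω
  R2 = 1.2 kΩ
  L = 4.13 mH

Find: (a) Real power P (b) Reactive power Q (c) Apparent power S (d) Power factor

Step 1 — Angular frequency: ω = 2π·f = 2π·188 = 1181 rad/s.
Step 2 — Component impedances:
  R1: Z = R = 463 Ω
  R2: Z = R = 1200 Ω
  L: Z = jωL = j·1181·0.00413 = 0 + j4.879 Ω
Step 3 — Parallel branch: R2 || L = 1/(1/R2 + 1/L) = 0.01983 + j4.878 Ω.
Step 4 — Series with R1: Z_total = R1 + (R2 || L) = 463 + j4.878 Ω = 463∠0.6° Ω.
Step 5 — Source phasor: V = 199∠31.7° V = 169.3 + j104.6 V.
Step 6 — Current: I = V / Z = 0.368 + j0.222 A = 0.4298∠31.1° A.
Step 7 — Complex power: S = V·I* = 85.52 + j0.901 VA.
Step 8 — Real power: P = Re(S) = 85.52 W.
Step 9 — Reactive power: Q = Im(S) = 0.901 VAR.
Step 10 — Apparent power: |S| = 85.52 VA.
Step 11 — Power factor: PF = P/|S| = 0.9999 (lagging).

(a) P = 85.52 W  (b) Q = 0.901 VAR  (c) S = 85.52 VA  (d) PF = 0.9999 (lagging)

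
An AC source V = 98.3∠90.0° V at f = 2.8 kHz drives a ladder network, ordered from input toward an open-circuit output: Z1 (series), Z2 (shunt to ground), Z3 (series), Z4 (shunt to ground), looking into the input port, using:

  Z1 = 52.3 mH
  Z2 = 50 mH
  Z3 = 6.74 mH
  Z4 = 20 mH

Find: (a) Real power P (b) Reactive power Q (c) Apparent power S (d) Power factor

Step 1 — Angular frequency: ω = 2π·f = 2π·2800 = 1.759e+04 rad/s.
Step 2 — Component impedances:
  Z1: Z = jωL = j·1.759e+04·0.0523 = 0 + j920.1 Ω
  Z2: Z = jωL = j·1.759e+04·0.05 = 0 + j879.6 Ω
  Z3: Z = jωL = j·1.759e+04·0.00674 = 0 + j118.6 Ω
  Z4: Z = jωL = j·1.759e+04·0.02 = 0 + j351.9 Ω
Step 3 — Ladder network (open output): work backward from the far end, alternating series and parallel combinations. Z_in = 0 + j1227 Ω = 1227∠90.0° Ω.
Step 4 — Source phasor: V = 98.3∠90.0° V = 0 + j98.3 V.
Step 5 — Current: I = V / Z = 0.08014 A = 0.08014∠-0.0° A.
Step 6 — Complex power: S = V·I* = 0 + j7.878 VA.
Step 7 — Real power: P = Re(S) = 0 W.
Step 8 — Reactive power: Q = Im(S) = 7.878 VAR.
Step 9 — Apparent power: |S| = 7.878 VA.
Step 10 — Power factor: PF = P/|S| = 0 (lagging).

(a) P = 0 W  (b) Q = 7.878 VAR  (c) S = 7.878 VA  (d) PF = 0 (lagging)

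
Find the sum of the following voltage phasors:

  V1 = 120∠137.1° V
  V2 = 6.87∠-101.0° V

Step 1 — Convert each phasor to rectangular form:
  V1 = 120·(cos(137.1°) + j·sin(137.1°)) = -87.91 + j81.69 V
  V2 = 6.87·(cos(-101.0°) + j·sin(-101.0°)) = -1.311 - j6.744 V
Step 2 — Sum components: V_total = -89.22 + j74.94 V.
Step 3 — Convert to polar: |V_total| = 116.5 V, ∠V_total = 140.0°.

V_total = 116.5∠140.0° V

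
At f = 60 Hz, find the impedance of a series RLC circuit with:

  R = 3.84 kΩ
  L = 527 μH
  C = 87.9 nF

Step 1 — Angular frequency: ω = 2π·f = 2π·60 = 377 rad/s.
Step 2 — Component impedances:
  R: Z = R = 3840 Ω
  L: Z = jωL = j·377·0.000527 = 0 + j0.1987 Ω
  C: Z = 1/(jωC) = -j/(ω·C) = 0 - j3.018e+04 Ω
Step 3 — Series combination: Z_total = R + L + C = 3840 - j3.018e+04 Ω = 3.042e+04∠-82.7° Ω.

Z = 3840 - j3.018e+04 Ω = 3.042e+04∠-82.7° Ω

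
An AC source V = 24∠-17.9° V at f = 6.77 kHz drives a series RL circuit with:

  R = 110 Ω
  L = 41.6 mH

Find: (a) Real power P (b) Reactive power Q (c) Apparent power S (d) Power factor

Step 1 — Angular frequency: ω = 2π·f = 2π·6770 = 4.254e+04 rad/s.
Step 2 — Component impedances:
  R: Z = R = 110 Ω
  L: Z = jωL = j·4.254e+04·0.0416 = 0 + j1770 Ω
Step 3 — Series combination: Z_total = R + L = 110 + j1770 Ω = 1773∠86.4° Ω.
Step 4 — Source phasor: V = 24∠-17.9° V = 22.84 - j7.377 V.
Step 5 — Current: I = V / Z = -0.003353 - j0.01311 A = 0.01354∠-104.3° A.
Step 6 — Complex power: S = V·I* = 0.02016 + j0.3243 VA.
Step 7 — Real power: P = Re(S) = 0.02016 W.
Step 8 — Reactive power: Q = Im(S) = 0.3243 VAR.
Step 9 — Apparent power: |S| = 0.3249 VA.
Step 10 — Power factor: PF = P/|S| = 0.06204 (lagging).

(a) P = 0.02016 W  (b) Q = 0.3243 VAR  (c) S = 0.3249 VA  (d) PF = 0.06204 (lagging)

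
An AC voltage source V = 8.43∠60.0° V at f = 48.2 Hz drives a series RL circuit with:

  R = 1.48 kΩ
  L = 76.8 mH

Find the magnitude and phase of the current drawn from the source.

Step 1 — Angular frequency: ω = 2π·f = 2π·48.2 = 302.8 rad/s.
Step 2 — Component impedances:
  R: Z = R = 1480 Ω
  L: Z = jωL = j·302.8·0.0768 = 0 + j23.26 Ω
Step 3 — Series combination: Z_total = R + L = 1480 + j23.26 Ω = 1480∠0.9° Ω.
Step 4 — Source phasor: V = 8.43∠60.0° V = 4.215 + j7.301 V.
Step 5 — Ohm's law: I = V / Z_total = (4.215 + j7.301) / (1480 + j23.26) = 0.002925 + j0.004887 A.
Step 6 — Convert to polar: |I| = 0.005695 A, ∠I = 59.1°.

I = 0.005695∠59.1° A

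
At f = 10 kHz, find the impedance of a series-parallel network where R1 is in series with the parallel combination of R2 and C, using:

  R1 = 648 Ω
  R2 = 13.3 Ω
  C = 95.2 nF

Step 1 — Angular frequency: ω = 2π·f = 2π·1e+04 = 6.283e+04 rad/s.
Step 2 — Component impedances:
  R1: Z = R = 648 Ω
  R2: Z = R = 13.3 Ω
  C: Z = 1/(jωC) = -j/(ω·C) = 0 - j167.2 Ω
Step 3 — Parallel branch: R2 || C = 1/(1/R2 + 1/C) = 13.22 - j1.051 Ω.
Step 4 — Series with R1: Z_total = R1 + (R2 || C) = 661.2 - j1.051 Ω = 661.2∠-0.1° Ω.

Z = 661.2 - j1.051 Ω = 661.2∠-0.1° Ω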